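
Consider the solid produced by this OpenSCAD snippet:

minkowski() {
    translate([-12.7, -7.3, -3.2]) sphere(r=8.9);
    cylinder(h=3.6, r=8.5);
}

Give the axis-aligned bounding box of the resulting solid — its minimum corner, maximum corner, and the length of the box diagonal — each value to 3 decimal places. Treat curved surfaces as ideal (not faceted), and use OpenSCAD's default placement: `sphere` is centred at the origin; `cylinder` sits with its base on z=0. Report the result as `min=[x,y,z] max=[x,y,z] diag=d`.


min=[-30.100,-24.700,-12.100] max=[4.700,10.100,9.300] diag=53.666

A = translate([-12.7, -7.3, -3.2]) sphere(r=8.9) → bbox [-21.6,-16.2,-12.1] .. [-3.8,1.6,5.7]
B = cylinder(h=3.6, r=8.5) → bbox [-8.5,-8.5,0] .. [8.5,8.5,3.6]
lo = A.lo+B.lo = [-21.6-8.5, -16.2-8.5, -12.1+0] = [-30.100,-24.700,-12.100]
hi = A.hi+B.hi = [-3.8+8.5, 1.6+8.5, 5.7+3.6] = [4.700,10.100,9.300]
diag = √(34.8²+34.8²+21.4²) = √2880.04 = 53.666


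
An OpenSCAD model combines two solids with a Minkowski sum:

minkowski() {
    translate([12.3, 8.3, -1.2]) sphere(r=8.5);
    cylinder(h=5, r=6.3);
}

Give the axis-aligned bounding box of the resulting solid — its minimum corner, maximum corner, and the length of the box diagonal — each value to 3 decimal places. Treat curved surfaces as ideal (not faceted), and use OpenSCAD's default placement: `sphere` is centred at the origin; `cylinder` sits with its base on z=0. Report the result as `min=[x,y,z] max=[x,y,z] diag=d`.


A = translate([12.3, 8.3, -1.2]) sphere(r=8.5) → bbox [3.8,-0.2,-9.7] .. [20.8,16.8,7.3]
B = cylinder(h=5, r=6.3) → bbox [-6.3,-6.3,0] .. [6.3,6.3,5]
lo = A.lo+B.lo = [3.8-6.3, -0.2-6.3, -9.7+0] = [-2.500,-6.500,-9.700]
hi = A.hi+B.hi = [20.8+6.3, 16.8+6.3, 7.3+5] = [27.100,23.100,12.300]
diag = √(29.6²+29.6²+22²) = √2236.32 = 47.290

min=[-2.500,-6.500,-9.700] max=[27.100,23.100,12.300] diag=47.290


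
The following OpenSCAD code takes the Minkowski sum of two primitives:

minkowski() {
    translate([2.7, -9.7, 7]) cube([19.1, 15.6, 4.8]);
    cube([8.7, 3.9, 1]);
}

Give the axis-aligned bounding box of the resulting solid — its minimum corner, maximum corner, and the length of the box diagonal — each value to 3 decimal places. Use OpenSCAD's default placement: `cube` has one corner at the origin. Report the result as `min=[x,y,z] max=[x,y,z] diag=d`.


min=[2.700,-9.700,7.000] max=[30.500,9.800,12.800] diag=34.449

A = translate([2.7, -9.7, 7]) cube([19.1, 15.6, 4.8]) → bbox [2.7,-9.7,7] .. [21.8,5.9,11.8]
B = cube([8.7, 3.9, 1]) → bbox [0,0,0] .. [8.7,3.9,1]
lo = A.lo+B.lo = [2.7+0, -9.7+0, 7+0] = [2.700,-9.700,7.000]
hi = A.hi+B.hi = [21.8+8.7, 5.9+3.9, 11.8+1] = [30.500,9.800,12.800]
diag = √(27.8²+19.5²+5.8²) = √1186.73 = 34.449


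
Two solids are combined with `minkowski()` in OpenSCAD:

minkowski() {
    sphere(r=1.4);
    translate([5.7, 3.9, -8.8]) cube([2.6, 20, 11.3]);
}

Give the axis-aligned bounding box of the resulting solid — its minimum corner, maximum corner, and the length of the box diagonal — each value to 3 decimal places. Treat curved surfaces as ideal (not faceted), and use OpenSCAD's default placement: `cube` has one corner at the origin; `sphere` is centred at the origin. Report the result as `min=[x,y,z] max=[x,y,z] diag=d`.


min=[4.300,2.500,-10.200] max=[9.700,25.300,3.900] diag=27.346

A = translate([5.7, 3.9, -8.8]) cube([2.6, 20, 11.3]) → bbox [5.7,3.9,-8.8] .. [8.3,23.9,2.5]
B = sphere(r=1.4) → bbox [-1.4,-1.4,-1.4] .. [1.4,1.4,1.4]
lo = A.lo+B.lo = [5.7-1.4, 3.9-1.4, -8.8-1.4] = [4.300,2.500,-10.200]
hi = A.hi+B.hi = [8.3+1.4, 23.9+1.4, 2.5+1.4] = [9.700,25.300,3.900]
diag = √(5.4²+22.8²+14.1²) = √747.81 = 27.346


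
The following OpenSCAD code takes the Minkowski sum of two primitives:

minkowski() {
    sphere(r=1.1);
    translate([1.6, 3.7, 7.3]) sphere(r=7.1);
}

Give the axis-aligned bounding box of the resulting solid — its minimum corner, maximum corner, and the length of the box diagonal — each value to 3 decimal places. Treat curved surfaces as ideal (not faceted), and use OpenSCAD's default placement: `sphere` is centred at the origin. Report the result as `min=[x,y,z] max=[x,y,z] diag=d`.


A = translate([1.6, 3.7, 7.3]) sphere(r=7.1) → bbox [-5.5,-3.4,0.2] .. [8.7,10.8,14.4]
B = sphere(r=1.1) → bbox [-1.1,-1.1,-1.1] .. [1.1,1.1,1.1]
lo = A.lo+B.lo = [-5.5-1.1, -3.4-1.1, 0.2-1.1] = [-6.600,-4.500,-0.900]
hi = A.hi+B.hi = [8.7+1.1, 10.8+1.1, 14.4+1.1] = [9.800,11.900,15.500]
diag = √(16.4²+16.4²+16.4²) = √806.88 = 28.406

min=[-6.600,-4.500,-0.900] max=[9.800,11.900,15.500] diag=28.406


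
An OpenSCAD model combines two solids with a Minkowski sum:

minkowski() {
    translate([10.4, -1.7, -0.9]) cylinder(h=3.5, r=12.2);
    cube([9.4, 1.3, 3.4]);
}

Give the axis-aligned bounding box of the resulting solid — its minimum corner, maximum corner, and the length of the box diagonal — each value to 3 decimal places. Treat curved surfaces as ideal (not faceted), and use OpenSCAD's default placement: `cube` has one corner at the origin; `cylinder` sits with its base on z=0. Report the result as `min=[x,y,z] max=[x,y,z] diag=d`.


A = translate([10.4, -1.7, -0.9]) cylinder(h=3.5, r=12.2) → bbox [-1.8,-13.9,-0.9] .. [22.6,10.5,2.6]
B = cube([9.4, 1.3, 3.4]) → bbox [0,0,0] .. [9.4,1.3,3.4]
lo = A.lo+B.lo = [-1.8+0, -13.9+0, -0.9+0] = [-1.800,-13.900,-0.900]
hi = A.hi+B.hi = [22.6+9.4, 10.5+1.3, 2.6+3.4] = [32.000,11.800,6.000]
diag = √(33.8²+25.7²+6.9²) = √1850.54 = 43.018

min=[-1.800,-13.900,-0.900] max=[32.000,11.800,6.000] diag=43.018


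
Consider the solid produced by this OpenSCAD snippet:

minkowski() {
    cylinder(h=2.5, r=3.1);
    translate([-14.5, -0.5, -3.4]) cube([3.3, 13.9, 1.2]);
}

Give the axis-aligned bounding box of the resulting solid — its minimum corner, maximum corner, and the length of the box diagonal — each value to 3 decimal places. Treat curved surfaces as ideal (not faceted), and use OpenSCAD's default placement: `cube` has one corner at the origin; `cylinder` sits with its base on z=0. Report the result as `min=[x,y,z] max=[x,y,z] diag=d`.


A = translate([-14.5, -0.5, -3.4]) cube([3.3, 13.9, 1.2]) → bbox [-14.5,-0.5,-3.4] .. [-11.2,13.4,-2.2]
B = cylinder(h=2.5, r=3.1) → bbox [-3.1,-3.1,0] .. [3.1,3.1,2.5]
lo = A.lo+B.lo = [-14.5-3.1, -0.5-3.1, -3.4+0] = [-17.600,-3.600,-3.400]
hi = A.hi+B.hi = [-11.2+3.1, 13.4+3.1, -2.2+2.5] = [-8.100,16.500,0.300]
diag = √(9.5²+20.1²+3.7²) = √507.95 = 22.538

min=[-17.600,-3.600,-3.400] max=[-8.100,16.500,0.300] diag=22.538


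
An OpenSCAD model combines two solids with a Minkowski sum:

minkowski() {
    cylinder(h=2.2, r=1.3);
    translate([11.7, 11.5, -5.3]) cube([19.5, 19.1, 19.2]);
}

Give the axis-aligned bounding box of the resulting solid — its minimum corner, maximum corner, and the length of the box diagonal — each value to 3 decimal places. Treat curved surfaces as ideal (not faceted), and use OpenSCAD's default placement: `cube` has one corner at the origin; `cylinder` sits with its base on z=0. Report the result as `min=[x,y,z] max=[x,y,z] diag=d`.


min=[10.400,10.200,-5.300] max=[32.500,31.900,16.100] diag=37.647

A = translate([11.7, 11.5, -5.3]) cube([19.5, 19.1, 19.2]) → bbox [11.7,11.5,-5.3] .. [31.2,30.6,13.9]
B = cylinder(h=2.2, r=1.3) → bbox [-1.3,-1.3,0] .. [1.3,1.3,2.2]
lo = A.lo+B.lo = [11.7-1.3, 11.5-1.3, -5.3+0] = [10.400,10.200,-5.300]
hi = A.hi+B.hi = [31.2+1.3, 30.6+1.3, 13.9+2.2] = [32.500,31.900,16.100]
diag = √(22.1²+21.7²+21.4²) = √1417.26 = 37.647


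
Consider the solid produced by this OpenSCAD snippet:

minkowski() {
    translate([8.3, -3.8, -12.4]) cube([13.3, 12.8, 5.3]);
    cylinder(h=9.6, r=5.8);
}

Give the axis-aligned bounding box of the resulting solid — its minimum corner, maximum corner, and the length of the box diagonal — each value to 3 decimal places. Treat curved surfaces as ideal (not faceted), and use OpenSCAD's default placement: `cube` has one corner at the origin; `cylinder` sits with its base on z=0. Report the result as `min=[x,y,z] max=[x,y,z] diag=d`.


min=[2.500,-9.600,-12.400] max=[27.400,14.800,2.500] diag=37.913

A = translate([8.3, -3.8, -12.4]) cube([13.3, 12.8, 5.3]) → bbox [8.3,-3.8,-12.4] .. [21.6,9,-7.1]
B = cylinder(h=9.6, r=5.8) → bbox [-5.8,-5.8,0] .. [5.8,5.8,9.6]
lo = A.lo+B.lo = [8.3-5.8, -3.8-5.8, -12.4+0] = [2.500,-9.600,-12.400]
hi = A.hi+B.hi = [21.6+5.8, 9+5.8, -7.1+9.6] = [27.400,14.800,2.500]
diag = √(24.9²+24.4²+14.9²) = √1437.38 = 37.913


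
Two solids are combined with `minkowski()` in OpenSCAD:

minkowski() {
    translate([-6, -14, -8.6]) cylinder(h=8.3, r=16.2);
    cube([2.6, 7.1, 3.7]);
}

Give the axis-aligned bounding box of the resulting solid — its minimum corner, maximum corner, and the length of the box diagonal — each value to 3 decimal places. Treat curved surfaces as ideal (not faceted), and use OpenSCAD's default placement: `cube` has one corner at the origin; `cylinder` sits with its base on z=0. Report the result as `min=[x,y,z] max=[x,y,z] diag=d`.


min=[-22.200,-30.200,-8.600] max=[12.800,9.300,3.400] diag=54.123

A = translate([-6, -14, -8.6]) cylinder(h=8.3, r=16.2) → bbox [-22.2,-30.2,-8.6] .. [10.2,2.2,-0.3]
B = cube([2.6, 7.1, 3.7]) → bbox [0,0,0] .. [2.6,7.1,3.7]
lo = A.lo+B.lo = [-22.2+0, -30.2+0, -8.6+0] = [-22.200,-30.200,-8.600]
hi = A.hi+B.hi = [10.2+2.6, 2.2+7.1, -0.3+3.7] = [12.800,9.300,3.400]
diag = √(35²+39.5²+12²) = √2929.25 = 54.123


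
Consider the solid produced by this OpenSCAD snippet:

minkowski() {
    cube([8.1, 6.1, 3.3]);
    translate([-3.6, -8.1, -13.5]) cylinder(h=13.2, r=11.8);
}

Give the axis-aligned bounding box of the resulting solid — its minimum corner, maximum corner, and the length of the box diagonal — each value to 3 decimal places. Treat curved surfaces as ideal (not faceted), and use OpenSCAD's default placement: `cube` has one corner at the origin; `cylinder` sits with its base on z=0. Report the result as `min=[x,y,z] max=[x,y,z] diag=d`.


A = translate([-3.6, -8.1, -13.5]) cylinder(h=13.2, r=11.8) → bbox [-15.4,-19.9,-13.5] .. [8.2,3.7,-0.3]
B = cube([8.1, 6.1, 3.3]) → bbox [0,0,0] .. [8.1,6.1,3.3]
lo = A.lo+B.lo = [-15.4+0, -19.9+0, -13.5+0] = [-15.400,-19.900,-13.500]
hi = A.hi+B.hi = [8.2+8.1, 3.7+6.1, -0.3+3.3] = [16.300,9.800,3.000]
diag = √(31.7²+29.7²+16.5²) = √2159.23 = 46.468

min=[-15.400,-19.900,-13.500] max=[16.300,9.800,3.000] diag=46.468


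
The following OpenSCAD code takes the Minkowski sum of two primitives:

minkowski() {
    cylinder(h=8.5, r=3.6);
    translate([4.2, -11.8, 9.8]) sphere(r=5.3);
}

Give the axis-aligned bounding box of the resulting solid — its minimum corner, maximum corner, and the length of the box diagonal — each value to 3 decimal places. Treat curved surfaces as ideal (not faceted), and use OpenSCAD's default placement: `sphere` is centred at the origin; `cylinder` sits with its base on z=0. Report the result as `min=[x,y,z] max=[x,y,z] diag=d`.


min=[-4.700,-20.700,4.500] max=[13.100,-2.900,23.600] diag=31.599

A = translate([4.2, -11.8, 9.8]) sphere(r=5.3) → bbox [-1.1,-17.1,4.5] .. [9.5,-6.5,15.1]
B = cylinder(h=8.5, r=3.6) → bbox [-3.6,-3.6,0] .. [3.6,3.6,8.5]
lo = A.lo+B.lo = [-1.1-3.6, -17.1-3.6, 4.5+0] = [-4.700,-20.700,4.500]
hi = A.hi+B.hi = [9.5+3.6, -6.5+3.6, 15.1+8.5] = [13.100,-2.900,23.600]
diag = √(17.8²+17.8²+19.1²) = √998.49 = 31.599


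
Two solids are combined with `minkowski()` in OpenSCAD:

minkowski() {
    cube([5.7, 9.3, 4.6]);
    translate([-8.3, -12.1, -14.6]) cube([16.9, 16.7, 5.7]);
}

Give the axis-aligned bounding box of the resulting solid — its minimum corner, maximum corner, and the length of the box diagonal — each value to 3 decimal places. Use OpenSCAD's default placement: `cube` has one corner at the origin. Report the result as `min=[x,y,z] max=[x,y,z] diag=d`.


A = translate([-8.3, -12.1, -14.6]) cube([16.9, 16.7, 5.7]) → bbox [-8.3,-12.1,-14.6] .. [8.6,4.6,-8.9]
B = cube([5.7, 9.3, 4.6]) → bbox [0,0,0] .. [5.7,9.3,4.6]
lo = A.lo+B.lo = [-8.3+0, -12.1+0, -14.6+0] = [-8.300,-12.100,-14.600]
hi = A.hi+B.hi = [8.6+5.7, 4.6+9.3, -8.9+4.6] = [14.300,13.900,-4.300]
diag = √(22.6²+26²+10.3²) = √1292.85 = 35.956

min=[-8.300,-12.100,-14.600] max=[14.300,13.900,-4.300] diag=35.956


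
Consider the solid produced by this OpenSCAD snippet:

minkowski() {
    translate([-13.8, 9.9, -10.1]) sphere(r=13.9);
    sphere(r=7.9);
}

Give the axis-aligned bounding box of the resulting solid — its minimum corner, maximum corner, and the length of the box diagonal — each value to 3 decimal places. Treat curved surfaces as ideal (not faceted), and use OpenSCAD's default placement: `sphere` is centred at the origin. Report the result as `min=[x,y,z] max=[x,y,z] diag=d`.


A = translate([-13.8, 9.9, -10.1]) sphere(r=13.9) → bbox [-27.7,-4,-24] .. [0.1,23.8,3.8]
B = sphere(r=7.9) → bbox [-7.9,-7.9,-7.9] .. [7.9,7.9,7.9]
lo = A.lo+B.lo = [-27.7-7.9, -4-7.9, -24-7.9] = [-35.600,-11.900,-31.900]
hi = A.hi+B.hi = [0.1+7.9, 23.8+7.9, 3.8+7.9] = [8.000,31.700,11.700]
diag = √(43.6²+43.6²+43.6²) = √5702.88 = 75.517

min=[-35.600,-11.900,-31.900] max=[8.000,31.700,11.700] diag=75.517


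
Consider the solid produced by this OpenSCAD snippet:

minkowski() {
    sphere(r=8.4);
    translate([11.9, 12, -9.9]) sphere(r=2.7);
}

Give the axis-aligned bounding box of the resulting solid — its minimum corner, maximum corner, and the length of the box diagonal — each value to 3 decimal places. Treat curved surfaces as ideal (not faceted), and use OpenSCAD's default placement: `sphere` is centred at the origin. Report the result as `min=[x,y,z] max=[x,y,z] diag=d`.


min=[0.800,0.900,-21.000] max=[23.000,23.100,1.200] diag=38.452

A = translate([11.9, 12, -9.9]) sphere(r=2.7) → bbox [9.2,9.3,-12.6] .. [14.6,14.7,-7.2]
B = sphere(r=8.4) → bbox [-8.4,-8.4,-8.4] .. [8.4,8.4,8.4]
lo = A.lo+B.lo = [9.2-8.4, 9.3-8.4, -12.6-8.4] = [0.800,0.900,-21.000]
hi = A.hi+B.hi = [14.6+8.4, 14.7+8.4, -7.2+8.4] = [23.000,23.100,1.200]
diag = √(22.2²+22.2²+22.2²) = √1478.52 = 38.452


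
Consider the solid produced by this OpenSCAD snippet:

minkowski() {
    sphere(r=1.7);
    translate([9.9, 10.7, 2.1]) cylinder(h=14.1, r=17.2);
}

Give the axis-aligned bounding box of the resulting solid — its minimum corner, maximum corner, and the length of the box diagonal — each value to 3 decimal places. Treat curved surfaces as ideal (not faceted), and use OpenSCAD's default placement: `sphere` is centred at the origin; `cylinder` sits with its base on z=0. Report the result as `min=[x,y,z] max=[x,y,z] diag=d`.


A = translate([9.9, 10.7, 2.1]) cylinder(h=14.1, r=17.2) → bbox [-7.3,-6.5,2.1] .. [27.1,27.9,16.2]
B = sphere(r=1.7) → bbox [-1.7,-1.7,-1.7] .. [1.7,1.7,1.7]
lo = A.lo+B.lo = [-7.3-1.7, -6.5-1.7, 2.1-1.7] = [-9.000,-8.200,0.400]
hi = A.hi+B.hi = [27.1+1.7, 27.9+1.7, 16.2+1.7] = [28.800,29.600,17.900]
diag = √(37.8²+37.8²+17.5²) = √3163.93 = 56.249

min=[-9.000,-8.200,0.400] max=[28.800,29.600,17.900] diag=56.249


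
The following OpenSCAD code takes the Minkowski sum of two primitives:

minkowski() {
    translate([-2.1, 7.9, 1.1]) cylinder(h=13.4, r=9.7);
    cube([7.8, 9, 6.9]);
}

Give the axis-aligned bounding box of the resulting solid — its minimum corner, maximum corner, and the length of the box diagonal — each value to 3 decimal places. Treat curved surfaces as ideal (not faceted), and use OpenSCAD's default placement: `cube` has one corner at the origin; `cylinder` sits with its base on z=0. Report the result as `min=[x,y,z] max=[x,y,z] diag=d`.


min=[-11.800,-1.800,1.100] max=[15.400,26.600,21.400] diag=44.255

A = translate([-2.1, 7.9, 1.1]) cylinder(h=13.4, r=9.7) → bbox [-11.8,-1.8,1.1] .. [7.6,17.6,14.5]
B = cube([7.8, 9, 6.9]) → bbox [0,0,0] .. [7.8,9,6.9]
lo = A.lo+B.lo = [-11.8+0, -1.8+0, 1.1+0] = [-11.800,-1.800,1.100]
hi = A.hi+B.hi = [7.6+7.8, 17.6+9, 14.5+6.9] = [15.400,26.600,21.400]
diag = √(27.2²+28.4²+20.3²) = √1958.49 = 44.255


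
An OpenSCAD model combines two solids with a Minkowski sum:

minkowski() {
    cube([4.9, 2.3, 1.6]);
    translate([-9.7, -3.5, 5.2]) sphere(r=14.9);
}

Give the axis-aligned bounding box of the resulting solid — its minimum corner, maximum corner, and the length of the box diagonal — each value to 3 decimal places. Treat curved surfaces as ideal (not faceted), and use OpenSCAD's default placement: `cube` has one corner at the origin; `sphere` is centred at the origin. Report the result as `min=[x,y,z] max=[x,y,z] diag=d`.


A = translate([-9.7, -3.5, 5.2]) sphere(r=14.9) → bbox [-24.6,-18.4,-9.7] .. [5.2,11.4,20.1]
B = cube([4.9, 2.3, 1.6]) → bbox [0,0,0] .. [4.9,2.3,1.6]
lo = A.lo+B.lo = [-24.6+0, -18.4+0, -9.7+0] = [-24.600,-18.400,-9.700]
hi = A.hi+B.hi = [5.2+4.9, 11.4+2.3, 20.1+1.6] = [10.100,13.700,21.700]
diag = √(34.7²+32.1²+31.4²) = √3220.46 = 56.749

min=[-24.600,-18.400,-9.700] max=[10.100,13.700,21.700] diag=56.749


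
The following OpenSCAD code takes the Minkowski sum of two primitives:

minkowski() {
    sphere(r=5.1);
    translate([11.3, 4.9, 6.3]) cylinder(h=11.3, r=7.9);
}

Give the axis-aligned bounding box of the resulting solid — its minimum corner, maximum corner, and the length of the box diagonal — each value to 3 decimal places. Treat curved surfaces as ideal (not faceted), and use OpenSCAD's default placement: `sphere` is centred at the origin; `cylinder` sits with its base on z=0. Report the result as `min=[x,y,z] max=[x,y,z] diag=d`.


A = translate([11.3, 4.9, 6.3]) cylinder(h=11.3, r=7.9) → bbox [3.4,-3,6.3] .. [19.2,12.8,17.6]
B = sphere(r=5.1) → bbox [-5.1,-5.1,-5.1] .. [5.1,5.1,5.1]
lo = A.lo+B.lo = [3.4-5.1, -3-5.1, 6.3-5.1] = [-1.700,-8.100,1.200]
hi = A.hi+B.hi = [19.2+5.1, 12.8+5.1, 17.6+5.1] = [24.300,17.900,22.700]
diag = √(26²+26²+21.5²) = √1814.25 = 42.594

min=[-1.700,-8.100,1.200] max=[24.300,17.900,22.700] diag=42.594


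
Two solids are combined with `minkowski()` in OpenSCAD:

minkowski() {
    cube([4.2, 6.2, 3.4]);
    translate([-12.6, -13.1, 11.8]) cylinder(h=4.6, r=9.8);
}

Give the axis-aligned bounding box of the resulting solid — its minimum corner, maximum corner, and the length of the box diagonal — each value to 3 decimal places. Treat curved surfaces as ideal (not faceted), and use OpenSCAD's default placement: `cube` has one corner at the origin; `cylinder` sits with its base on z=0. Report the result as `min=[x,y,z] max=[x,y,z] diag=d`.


min=[-22.400,-22.900,11.800] max=[1.400,2.900,19.800] diag=36.001

A = translate([-12.6, -13.1, 11.8]) cylinder(h=4.6, r=9.8) → bbox [-22.4,-22.9,11.8] .. [-2.8,-3.3,16.4]
B = cube([4.2, 6.2, 3.4]) → bbox [0,0,0] .. [4.2,6.2,3.4]
lo = A.lo+B.lo = [-22.4+0, -22.9+0, 11.8+0] = [-22.400,-22.900,11.800]
hi = A.hi+B.hi = [-2.8+4.2, -3.3+6.2, 16.4+3.4] = [1.400,2.900,19.800]
diag = √(23.8²+25.8²+8²) = √1296.08 = 36.001


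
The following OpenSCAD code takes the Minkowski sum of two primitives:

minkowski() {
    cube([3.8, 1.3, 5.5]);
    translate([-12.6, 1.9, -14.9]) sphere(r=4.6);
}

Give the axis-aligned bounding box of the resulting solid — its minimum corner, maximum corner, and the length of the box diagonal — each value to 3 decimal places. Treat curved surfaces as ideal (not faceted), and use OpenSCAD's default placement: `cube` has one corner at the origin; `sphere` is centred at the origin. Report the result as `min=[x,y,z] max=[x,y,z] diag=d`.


A = translate([-12.6, 1.9, -14.9]) sphere(r=4.6) → bbox [-17.2,-2.7,-19.5] .. [-8,6.5,-10.3]
B = cube([3.8, 1.3, 5.5]) → bbox [0,0,0] .. [3.8,1.3,5.5]
lo = A.lo+B.lo = [-17.2+0, -2.7+0, -19.5+0] = [-17.200,-2.700,-19.500]
hi = A.hi+B.hi = [-8+3.8, 6.5+1.3, -10.3+5.5] = [-4.200,7.800,-4.800]
diag = √(13²+10.5²+14.7²) = √495.34 = 22.256

min=[-17.200,-2.700,-19.500] max=[-4.200,7.800,-4.800] diag=22.256


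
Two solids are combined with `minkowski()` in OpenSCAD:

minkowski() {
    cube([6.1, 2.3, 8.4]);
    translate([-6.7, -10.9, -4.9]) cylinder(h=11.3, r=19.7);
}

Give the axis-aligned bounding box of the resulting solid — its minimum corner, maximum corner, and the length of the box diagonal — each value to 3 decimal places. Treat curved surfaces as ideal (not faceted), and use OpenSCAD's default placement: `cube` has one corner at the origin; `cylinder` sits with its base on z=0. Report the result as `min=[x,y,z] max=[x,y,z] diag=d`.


min=[-26.400,-30.600,-4.900] max=[19.100,11.100,14.800] diag=64.786

A = translate([-6.7, -10.9, -4.9]) cylinder(h=11.3, r=19.7) → bbox [-26.4,-30.6,-4.9] .. [13,8.8,6.4]
B = cube([6.1, 2.3, 8.4]) → bbox [0,0,0] .. [6.1,2.3,8.4]
lo = A.lo+B.lo = [-26.4+0, -30.6+0, -4.9+0] = [-26.400,-30.600,-4.900]
hi = A.hi+B.hi = [13+6.1, 8.8+2.3, 6.4+8.4] = [19.100,11.100,14.800]
diag = √(45.5²+41.7²+19.7²) = √4197.23 = 64.786


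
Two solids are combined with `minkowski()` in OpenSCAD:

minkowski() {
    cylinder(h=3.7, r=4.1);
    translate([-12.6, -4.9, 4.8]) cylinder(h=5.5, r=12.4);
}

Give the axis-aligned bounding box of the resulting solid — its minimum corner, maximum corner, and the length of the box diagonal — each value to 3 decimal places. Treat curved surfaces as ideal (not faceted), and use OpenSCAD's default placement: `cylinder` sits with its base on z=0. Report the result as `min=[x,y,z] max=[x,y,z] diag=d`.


min=[-29.100,-21.400,4.800] max=[3.900,11.600,14.000] diag=47.567

A = translate([-12.6, -4.9, 4.8]) cylinder(h=5.5, r=12.4) → bbox [-25,-17.3,4.8] .. [-0.2,7.5,10.3]
B = cylinder(h=3.7, r=4.1) → bbox [-4.1,-4.1,0] .. [4.1,4.1,3.7]
lo = A.lo+B.lo = [-25-4.1, -17.3-4.1, 4.8+0] = [-29.100,-21.400,4.800]
hi = A.hi+B.hi = [-0.2+4.1, 7.5+4.1, 10.3+3.7] = [3.900,11.600,14.000]
diag = √(33²+33²+9.2²) = √2262.64 = 47.567


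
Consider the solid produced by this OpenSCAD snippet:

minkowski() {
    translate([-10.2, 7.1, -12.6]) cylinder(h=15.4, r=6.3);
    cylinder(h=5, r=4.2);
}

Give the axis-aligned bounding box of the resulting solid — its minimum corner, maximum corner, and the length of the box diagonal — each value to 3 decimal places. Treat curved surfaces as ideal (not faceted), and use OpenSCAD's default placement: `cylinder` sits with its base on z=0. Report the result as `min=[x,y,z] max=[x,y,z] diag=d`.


A = translate([-10.2, 7.1, -12.6]) cylinder(h=15.4, r=6.3) → bbox [-16.5,0.8,-12.6] .. [-3.9,13.4,2.8]
B = cylinder(h=5, r=4.2) → bbox [-4.2,-4.2,0] .. [4.2,4.2,5]
lo = A.lo+B.lo = [-16.5-4.2, 0.8-4.2, -12.6+0] = [-20.700,-3.400,-12.600]
hi = A.hi+B.hi = [-3.9+4.2, 13.4+4.2, 2.8+5] = [0.300,17.600,7.800]
diag = √(21²+21²+20.4²) = √1298.16 = 36.030

min=[-20.700,-3.400,-12.600] max=[0.300,17.600,7.800] diag=36.030


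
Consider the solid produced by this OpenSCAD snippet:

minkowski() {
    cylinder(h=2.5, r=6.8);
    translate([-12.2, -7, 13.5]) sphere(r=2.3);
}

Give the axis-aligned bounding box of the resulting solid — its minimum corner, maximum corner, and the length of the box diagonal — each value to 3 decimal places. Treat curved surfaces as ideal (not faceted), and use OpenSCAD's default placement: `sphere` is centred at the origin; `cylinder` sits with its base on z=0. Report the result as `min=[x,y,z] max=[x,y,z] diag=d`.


A = translate([-12.2, -7, 13.5]) sphere(r=2.3) → bbox [-14.5,-9.3,11.2] .. [-9.9,-4.7,15.8]
B = cylinder(h=2.5, r=6.8) → bbox [-6.8,-6.8,0] .. [6.8,6.8,2.5]
lo = A.lo+B.lo = [-14.5-6.8, -9.3-6.8, 11.2+0] = [-21.300,-16.100,11.200]
hi = A.hi+B.hi = [-9.9+6.8, -4.7+6.8, 15.8+2.5] = [-3.100,2.100,18.300]
diag = √(18.2²+18.2²+7.1²) = √712.89 = 26.700

min=[-21.300,-16.100,11.200] max=[-3.100,2.100,18.300] diag=26.700


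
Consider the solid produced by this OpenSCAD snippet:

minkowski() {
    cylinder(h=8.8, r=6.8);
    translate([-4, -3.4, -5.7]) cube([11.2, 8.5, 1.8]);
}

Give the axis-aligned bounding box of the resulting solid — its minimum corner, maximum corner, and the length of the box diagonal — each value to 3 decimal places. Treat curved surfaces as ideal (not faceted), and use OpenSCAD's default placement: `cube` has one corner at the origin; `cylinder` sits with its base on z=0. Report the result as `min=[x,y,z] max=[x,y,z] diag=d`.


A = translate([-4, -3.4, -5.7]) cube([11.2, 8.5, 1.8]) → bbox [-4,-3.4,-5.7] .. [7.2,5.1,-3.9]
B = cylinder(h=8.8, r=6.8) → bbox [-6.8,-6.8,0] .. [6.8,6.8,8.8]
lo = A.lo+B.lo = [-4-6.8, -3.4-6.8, -5.7+0] = [-10.800,-10.200,-5.700]
hi = A.hi+B.hi = [7.2+6.8, 5.1+6.8, -3.9+8.8] = [14.000,11.900,4.900]
diag = √(24.8²+22.1²+10.6²) = √1215.81 = 34.868

min=[-10.800,-10.200,-5.700] max=[14.000,11.900,4.900] diag=34.868


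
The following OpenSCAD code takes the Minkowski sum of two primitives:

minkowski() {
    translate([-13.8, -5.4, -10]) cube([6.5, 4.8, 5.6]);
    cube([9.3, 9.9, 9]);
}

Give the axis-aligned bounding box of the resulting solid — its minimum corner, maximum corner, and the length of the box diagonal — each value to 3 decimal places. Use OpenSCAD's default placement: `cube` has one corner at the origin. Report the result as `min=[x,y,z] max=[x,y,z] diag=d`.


A = translate([-13.8, -5.4, -10]) cube([6.5, 4.8, 5.6]) → bbox [-13.8,-5.4,-10] .. [-7.3,-0.6,-4.4]
B = cube([9.3, 9.9, 9]) → bbox [0,0,0] .. [9.3,9.9,9]
lo = A.lo+B.lo = [-13.8+0, -5.4+0, -10+0] = [-13.800,-5.400,-10.000]
hi = A.hi+B.hi = [-7.3+9.3, -0.6+9.9, -4.4+9] = [2.000,9.300,4.600]
diag = √(15.8²+14.7²+14.6²) = √678.89 = 26.056

min=[-13.800,-5.400,-10.000] max=[2.000,9.300,4.600] diag=26.056


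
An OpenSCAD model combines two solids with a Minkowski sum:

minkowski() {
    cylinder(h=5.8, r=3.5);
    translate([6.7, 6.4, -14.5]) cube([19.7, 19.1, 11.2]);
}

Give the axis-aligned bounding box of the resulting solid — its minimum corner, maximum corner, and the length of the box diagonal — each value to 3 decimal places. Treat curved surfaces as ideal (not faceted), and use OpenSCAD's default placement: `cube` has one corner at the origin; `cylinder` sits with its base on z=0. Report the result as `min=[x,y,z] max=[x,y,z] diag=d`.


A = translate([6.7, 6.4, -14.5]) cube([19.7, 19.1, 11.2]) → bbox [6.7,6.4,-14.5] .. [26.4,25.5,-3.3]
B = cylinder(h=5.8, r=3.5) → bbox [-3.5,-3.5,0] .. [3.5,3.5,5.8]
lo = A.lo+B.lo = [6.7-3.5, 6.4-3.5, -14.5+0] = [3.200,2.900,-14.500]
hi = A.hi+B.hi = [26.4+3.5, 25.5+3.5, -3.3+5.8] = [29.900,29.000,2.500]
diag = √(26.7²+26.1²+17²) = √1683.1 = 41.026

min=[3.200,2.900,-14.500] max=[29.900,29.000,2.500] diag=41.026


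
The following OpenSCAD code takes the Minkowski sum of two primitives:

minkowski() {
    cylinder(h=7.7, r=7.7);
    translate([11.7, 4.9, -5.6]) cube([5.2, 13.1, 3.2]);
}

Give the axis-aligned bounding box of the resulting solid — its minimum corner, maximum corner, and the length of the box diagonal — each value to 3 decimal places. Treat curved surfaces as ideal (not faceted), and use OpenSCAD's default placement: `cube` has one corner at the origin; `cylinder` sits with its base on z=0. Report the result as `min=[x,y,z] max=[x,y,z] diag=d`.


min=[4.000,-2.800,-5.600] max=[24.600,25.700,5.300] diag=36.816

A = translate([11.7, 4.9, -5.6]) cube([5.2, 13.1, 3.2]) → bbox [11.7,4.9,-5.6] .. [16.9,18,-2.4]
B = cylinder(h=7.7, r=7.7) → bbox [-7.7,-7.7,0] .. [7.7,7.7,7.7]
lo = A.lo+B.lo = [11.7-7.7, 4.9-7.7, -5.6+0] = [4.000,-2.800,-5.600]
hi = A.hi+B.hi = [16.9+7.7, 18+7.7, -2.4+7.7] = [24.600,25.700,5.300]
diag = √(20.6²+28.5²+10.9²) = √1355.42 = 36.816


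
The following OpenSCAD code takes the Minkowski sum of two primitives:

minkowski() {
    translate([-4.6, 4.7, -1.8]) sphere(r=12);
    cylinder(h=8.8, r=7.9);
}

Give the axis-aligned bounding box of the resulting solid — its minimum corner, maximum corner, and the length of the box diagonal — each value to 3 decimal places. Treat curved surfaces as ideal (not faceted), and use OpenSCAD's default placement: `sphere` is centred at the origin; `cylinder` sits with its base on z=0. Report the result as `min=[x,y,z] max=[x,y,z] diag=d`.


A = translate([-4.6, 4.7, -1.8]) sphere(r=12) → bbox [-16.6,-7.3,-13.8] .. [7.4,16.7,10.2]
B = cylinder(h=8.8, r=7.9) → bbox [-7.9,-7.9,0] .. [7.9,7.9,8.8]
lo = A.lo+B.lo = [-16.6-7.9, -7.3-7.9, -13.8+0] = [-24.500,-15.200,-13.800]
hi = A.hi+B.hi = [7.4+7.9, 16.7+7.9, 10.2+8.8] = [15.300,24.600,19.000]
diag = √(39.8²+39.8²+32.8²) = √4243.92 = 65.145

min=[-24.500,-15.200,-13.800] max=[15.300,24.600,19.000] diag=65.145


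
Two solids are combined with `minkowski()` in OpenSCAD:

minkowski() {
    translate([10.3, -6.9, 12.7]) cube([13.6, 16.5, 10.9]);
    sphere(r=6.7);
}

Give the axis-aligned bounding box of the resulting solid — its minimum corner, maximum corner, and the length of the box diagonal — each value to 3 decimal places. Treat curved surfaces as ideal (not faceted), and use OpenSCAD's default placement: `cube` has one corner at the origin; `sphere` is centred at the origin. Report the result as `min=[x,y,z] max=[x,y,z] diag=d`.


min=[3.600,-13.600,6.000] max=[30.600,16.300,30.300] diag=47.048

A = translate([10.3, -6.9, 12.7]) cube([13.6, 16.5, 10.9]) → bbox [10.3,-6.9,12.7] .. [23.9,9.6,23.6]
B = sphere(r=6.7) → bbox [-6.7,-6.7,-6.7] .. [6.7,6.7,6.7]
lo = A.lo+B.lo = [10.3-6.7, -6.9-6.7, 12.7-6.7] = [3.600,-13.600,6.000]
hi = A.hi+B.hi = [23.9+6.7, 9.6+6.7, 23.6+6.7] = [30.600,16.300,30.300]
diag = √(27²+29.9²+24.3²) = √2213.5 = 47.048


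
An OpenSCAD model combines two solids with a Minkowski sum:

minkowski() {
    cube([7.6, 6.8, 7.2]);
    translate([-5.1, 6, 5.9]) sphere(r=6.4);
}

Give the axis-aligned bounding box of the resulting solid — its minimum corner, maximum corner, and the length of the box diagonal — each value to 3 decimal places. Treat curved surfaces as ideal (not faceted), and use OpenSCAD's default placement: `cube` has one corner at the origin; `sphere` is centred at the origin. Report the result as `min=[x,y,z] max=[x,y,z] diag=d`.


min=[-11.500,-0.400,-0.500] max=[8.900,19.200,19.500] diag=34.646

A = translate([-5.1, 6, 5.9]) sphere(r=6.4) → bbox [-11.5,-0.4,-0.5] .. [1.3,12.4,12.3]
B = cube([7.6, 6.8, 7.2]) → bbox [0,0,0] .. [7.6,6.8,7.2]
lo = A.lo+B.lo = [-11.5+0, -0.4+0, -0.5+0] = [-11.500,-0.400,-0.500]
hi = A.hi+B.hi = [1.3+7.6, 12.4+6.8, 12.3+7.2] = [8.900,19.200,19.500]
diag = √(20.4²+19.6²+20²) = √1200.32 = 34.646


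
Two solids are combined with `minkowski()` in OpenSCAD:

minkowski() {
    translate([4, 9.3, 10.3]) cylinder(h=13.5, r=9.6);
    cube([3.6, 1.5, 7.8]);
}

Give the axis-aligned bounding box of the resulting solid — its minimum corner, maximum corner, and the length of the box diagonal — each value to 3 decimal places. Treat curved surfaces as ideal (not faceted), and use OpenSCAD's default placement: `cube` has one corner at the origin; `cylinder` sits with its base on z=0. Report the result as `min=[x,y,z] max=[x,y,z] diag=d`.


min=[-5.600,-0.300,10.300] max=[17.200,20.400,31.600] diag=37.444

A = translate([4, 9.3, 10.3]) cylinder(h=13.5, r=9.6) → bbox [-5.6,-0.3,10.3] .. [13.6,18.9,23.8]
B = cube([3.6, 1.5, 7.8]) → bbox [0,0,0] .. [3.6,1.5,7.8]
lo = A.lo+B.lo = [-5.6+0, -0.3+0, 10.3+0] = [-5.600,-0.300,10.300]
hi = A.hi+B.hi = [13.6+3.6, 18.9+1.5, 23.8+7.8] = [17.200,20.400,31.600]
diag = √(22.8²+20.7²+21.3²) = √1402.02 = 37.444


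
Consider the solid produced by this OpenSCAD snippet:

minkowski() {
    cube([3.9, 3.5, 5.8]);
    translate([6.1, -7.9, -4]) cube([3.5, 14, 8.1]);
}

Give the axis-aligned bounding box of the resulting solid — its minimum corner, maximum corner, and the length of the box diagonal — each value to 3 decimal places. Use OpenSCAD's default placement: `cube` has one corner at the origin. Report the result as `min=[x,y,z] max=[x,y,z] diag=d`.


min=[6.100,-7.900,-4.000] max=[13.500,9.600,9.900] diag=23.542

A = translate([6.1, -7.9, -4]) cube([3.5, 14, 8.1]) → bbox [6.1,-7.9,-4] .. [9.6,6.1,4.1]
B = cube([3.9, 3.5, 5.8]) → bbox [0,0,0] .. [3.9,3.5,5.8]
lo = A.lo+B.lo = [6.1+0, -7.9+0, -4+0] = [6.100,-7.900,-4.000]
hi = A.hi+B.hi = [9.6+3.9, 6.1+3.5, 4.1+5.8] = [13.500,9.600,9.900]
diag = √(7.4²+17.5²+13.9²) = √554.22 = 23.542


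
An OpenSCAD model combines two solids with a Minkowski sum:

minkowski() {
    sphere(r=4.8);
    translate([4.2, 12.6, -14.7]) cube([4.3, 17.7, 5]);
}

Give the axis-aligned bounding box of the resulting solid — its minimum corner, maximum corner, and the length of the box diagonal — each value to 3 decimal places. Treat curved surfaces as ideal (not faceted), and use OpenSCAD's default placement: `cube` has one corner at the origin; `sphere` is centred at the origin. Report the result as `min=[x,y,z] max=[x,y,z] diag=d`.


A = translate([4.2, 12.6, -14.7]) cube([4.3, 17.7, 5]) → bbox [4.2,12.6,-14.7] .. [8.5,30.3,-9.7]
B = sphere(r=4.8) → bbox [-4.8,-4.8,-4.8] .. [4.8,4.8,4.8]
lo = A.lo+B.lo = [4.2-4.8, 12.6-4.8, -14.7-4.8] = [-0.600,7.800,-19.500]
hi = A.hi+B.hi = [8.5+4.8, 30.3+4.8, -9.7+4.8] = [13.300,35.100,-4.900]
diag = √(13.9²+27.3²+14.6²) = √1151.66 = 33.936

min=[-0.600,7.800,-19.500] max=[13.300,35.100,-4.900] diag=33.936


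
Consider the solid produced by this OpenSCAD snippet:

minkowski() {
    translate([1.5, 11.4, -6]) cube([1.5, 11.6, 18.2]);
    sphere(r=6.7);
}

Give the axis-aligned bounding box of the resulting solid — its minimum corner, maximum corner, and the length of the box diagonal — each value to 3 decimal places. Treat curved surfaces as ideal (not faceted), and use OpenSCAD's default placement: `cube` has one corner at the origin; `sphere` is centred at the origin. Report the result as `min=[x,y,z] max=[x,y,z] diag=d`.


A = translate([1.5, 11.4, -6]) cube([1.5, 11.6, 18.2]) → bbox [1.5,11.4,-6] .. [3,23,12.2]
B = sphere(r=6.7) → bbox [-6.7,-6.7,-6.7] .. [6.7,6.7,6.7]
lo = A.lo+B.lo = [1.5-6.7, 11.4-6.7, -6-6.7] = [-5.200,4.700,-12.700]
hi = A.hi+B.hi = [3+6.7, 23+6.7, 12.2+6.7] = [9.700,29.700,18.900]
diag = √(14.9²+25²+31.6²) = √1845.57 = 42.960

min=[-5.200,4.700,-12.700] max=[9.700,29.700,18.900] diag=42.960


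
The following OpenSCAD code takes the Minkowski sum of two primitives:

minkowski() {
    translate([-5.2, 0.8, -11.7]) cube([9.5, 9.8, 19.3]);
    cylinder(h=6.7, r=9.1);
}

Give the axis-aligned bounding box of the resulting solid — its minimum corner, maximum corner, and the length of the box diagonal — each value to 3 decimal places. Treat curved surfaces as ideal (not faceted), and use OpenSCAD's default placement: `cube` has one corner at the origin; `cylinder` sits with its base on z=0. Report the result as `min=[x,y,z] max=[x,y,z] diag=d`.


A = translate([-5.2, 0.8, -11.7]) cube([9.5, 9.8, 19.3]) → bbox [-5.2,0.8,-11.7] .. [4.3,10.6,7.6]
B = cylinder(h=6.7, r=9.1) → bbox [-9.1,-9.1,0] .. [9.1,9.1,6.7]
lo = A.lo+B.lo = [-5.2-9.1, 0.8-9.1, -11.7+0] = [-14.300,-8.300,-11.700]
hi = A.hi+B.hi = [4.3+9.1, 10.6+9.1, 7.6+6.7] = [13.400,19.700,14.300]
diag = √(27.7²+28²+26²) = √2227.29 = 47.194

min=[-14.300,-8.300,-11.700] max=[13.400,19.700,14.300] diag=47.194


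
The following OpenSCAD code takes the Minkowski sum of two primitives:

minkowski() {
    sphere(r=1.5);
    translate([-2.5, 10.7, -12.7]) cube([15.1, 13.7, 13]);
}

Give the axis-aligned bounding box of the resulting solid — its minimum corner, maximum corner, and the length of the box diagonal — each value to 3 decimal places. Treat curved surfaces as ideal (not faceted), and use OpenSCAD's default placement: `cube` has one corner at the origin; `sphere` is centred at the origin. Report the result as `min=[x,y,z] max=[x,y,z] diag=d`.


A = translate([-2.5, 10.7, -12.7]) cube([15.1, 13.7, 13]) → bbox [-2.5,10.7,-12.7] .. [12.6,24.4,0.3]
B = sphere(r=1.5) → bbox [-1.5,-1.5,-1.5] .. [1.5,1.5,1.5]
lo = A.lo+B.lo = [-2.5-1.5, 10.7-1.5, -12.7-1.5] = [-4.000,9.200,-14.200]
hi = A.hi+B.hi = [12.6+1.5, 24.4+1.5, 0.3+1.5] = [14.100,25.900,1.800]
diag = √(18.1²+16.7²+16²) = √862.5 = 29.368

min=[-4.000,9.200,-14.200] max=[14.100,25.900,1.800] diag=29.368


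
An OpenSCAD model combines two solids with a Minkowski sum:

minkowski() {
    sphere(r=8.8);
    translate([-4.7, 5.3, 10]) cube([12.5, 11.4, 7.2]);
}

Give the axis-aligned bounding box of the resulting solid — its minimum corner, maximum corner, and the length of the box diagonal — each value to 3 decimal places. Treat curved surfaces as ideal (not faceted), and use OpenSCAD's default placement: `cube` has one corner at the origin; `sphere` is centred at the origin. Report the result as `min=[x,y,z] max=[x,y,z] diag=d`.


min=[-13.500,-3.500,1.200] max=[16.600,25.500,26.000] diag=48.601

A = translate([-4.7, 5.3, 10]) cube([12.5, 11.4, 7.2]) → bbox [-4.7,5.3,10] .. [7.8,16.7,17.2]
B = sphere(r=8.8) → bbox [-8.8,-8.8,-8.8] .. [8.8,8.8,8.8]
lo = A.lo+B.lo = [-4.7-8.8, 5.3-8.8, 10-8.8] = [-13.500,-3.500,1.200]
hi = A.hi+B.hi = [7.8+8.8, 16.7+8.8, 17.2+8.8] = [16.600,25.500,26.000]
diag = √(30.1²+29²+24.8²) = √2362.05 = 48.601


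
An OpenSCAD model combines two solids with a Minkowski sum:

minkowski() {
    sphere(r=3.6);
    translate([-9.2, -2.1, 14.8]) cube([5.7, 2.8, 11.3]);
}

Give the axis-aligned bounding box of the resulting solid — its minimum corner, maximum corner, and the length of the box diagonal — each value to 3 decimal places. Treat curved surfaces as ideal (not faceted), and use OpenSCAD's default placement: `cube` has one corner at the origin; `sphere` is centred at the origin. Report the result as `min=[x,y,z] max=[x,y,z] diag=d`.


min=[-12.800,-5.700,11.200] max=[0.100,4.300,29.700] diag=24.671

A = translate([-9.2, -2.1, 14.8]) cube([5.7, 2.8, 11.3]) → bbox [-9.2,-2.1,14.8] .. [-3.5,0.7,26.1]
B = sphere(r=3.6) → bbox [-3.6,-3.6,-3.6] .. [3.6,3.6,3.6]
lo = A.lo+B.lo = [-9.2-3.6, -2.1-3.6, 14.8-3.6] = [-12.800,-5.700,11.200]
hi = A.hi+B.hi = [-3.5+3.6, 0.7+3.6, 26.1+3.6] = [0.100,4.300,29.700]
diag = √(12.9²+10²+18.5²) = √608.66 = 24.671


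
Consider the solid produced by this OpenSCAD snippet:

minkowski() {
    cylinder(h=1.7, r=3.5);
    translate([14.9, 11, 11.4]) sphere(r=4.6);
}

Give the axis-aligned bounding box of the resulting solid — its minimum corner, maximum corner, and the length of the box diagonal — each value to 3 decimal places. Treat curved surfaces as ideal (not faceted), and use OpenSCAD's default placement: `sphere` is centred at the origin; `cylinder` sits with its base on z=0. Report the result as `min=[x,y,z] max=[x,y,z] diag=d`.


A = translate([14.9, 11, 11.4]) sphere(r=4.6) → bbox [10.3,6.4,6.8] .. [19.5,15.6,16]
B = cylinder(h=1.7, r=3.5) → bbox [-3.5,-3.5,0] .. [3.5,3.5,1.7]
lo = A.lo+B.lo = [10.3-3.5, 6.4-3.5, 6.8+0] = [6.800,2.900,6.800]
hi = A.hi+B.hi = [19.5+3.5, 15.6+3.5, 16+1.7] = [23.000,19.100,17.700]
diag = √(16.2²+16.2²+10.9²) = √643.69 = 25.371

min=[6.800,2.900,6.800] max=[23.000,19.100,17.700] diag=25.371


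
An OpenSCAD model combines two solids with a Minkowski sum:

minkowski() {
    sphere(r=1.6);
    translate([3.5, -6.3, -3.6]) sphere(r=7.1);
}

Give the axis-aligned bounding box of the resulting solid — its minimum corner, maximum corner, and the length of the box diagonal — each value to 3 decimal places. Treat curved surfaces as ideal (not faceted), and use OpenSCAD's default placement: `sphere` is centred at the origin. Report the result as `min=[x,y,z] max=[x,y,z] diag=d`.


A = translate([3.5, -6.3, -3.6]) sphere(r=7.1) → bbox [-3.6,-13.4,-10.7] .. [10.6,0.8,3.5]
B = sphere(r=1.6) → bbox [-1.6,-1.6,-1.6] .. [1.6,1.6,1.6]
lo = A.lo+B.lo = [-3.6-1.6, -13.4-1.6, -10.7-1.6] = [-5.200,-15.000,-12.300]
hi = A.hi+B.hi = [10.6+1.6, 0.8+1.6, 3.5+1.6] = [12.200,2.400,5.100]
diag = √(17.4²+17.4²+17.4²) = √908.28 = 30.138

min=[-5.200,-15.000,-12.300] max=[12.200,2.400,5.100] diag=30.138


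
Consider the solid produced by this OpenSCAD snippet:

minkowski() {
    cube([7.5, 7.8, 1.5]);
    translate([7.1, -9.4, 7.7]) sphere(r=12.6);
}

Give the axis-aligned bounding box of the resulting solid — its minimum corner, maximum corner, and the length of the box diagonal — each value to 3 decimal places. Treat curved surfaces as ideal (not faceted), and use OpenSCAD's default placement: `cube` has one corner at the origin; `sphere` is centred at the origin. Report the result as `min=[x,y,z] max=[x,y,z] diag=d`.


min=[-5.500,-22.000,-4.900] max=[27.200,11.000,21.800] diag=53.583

A = translate([7.1, -9.4, 7.7]) sphere(r=12.6) → bbox [-5.5,-22,-4.9] .. [19.7,3.2,20.3]
B = cube([7.5, 7.8, 1.5]) → bbox [0,0,0] .. [7.5,7.8,1.5]
lo = A.lo+B.lo = [-5.5+0, -22+0, -4.9+0] = [-5.500,-22.000,-4.900]
hi = A.hi+B.hi = [19.7+7.5, 3.2+7.8, 20.3+1.5] = [27.200,11.000,21.800]
diag = √(32.7²+33²+26.7²) = √2871.18 = 53.583
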